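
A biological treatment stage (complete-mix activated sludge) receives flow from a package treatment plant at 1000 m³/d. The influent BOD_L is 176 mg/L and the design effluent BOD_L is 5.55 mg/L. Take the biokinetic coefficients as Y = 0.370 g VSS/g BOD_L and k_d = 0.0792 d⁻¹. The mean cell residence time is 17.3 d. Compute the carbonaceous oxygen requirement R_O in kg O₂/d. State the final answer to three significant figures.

R_O ≈ 133 kg O₂/d

Correct the yield for decay: Y_obs = Y/(1 + k_d θ_c) = 0.370 / (1 + 0.0792 × 17.3) = 0.370 / 2.370 = 0.1561.
Q·(S₀ − S) = 1000 × (176 − 5.55) × 10⁻³ = 170.4 kg/d removed.
P_X = Y_obs·Q·(S₀ − S) = 0.1561 × 170.4 = 26.61 kg VSS/d.
Carbonaceous O₂ demand = substrate oxidised − cell-mass equivalent = 170.4 − 1.42 × 26.61 = 132.7 kg O₂/d.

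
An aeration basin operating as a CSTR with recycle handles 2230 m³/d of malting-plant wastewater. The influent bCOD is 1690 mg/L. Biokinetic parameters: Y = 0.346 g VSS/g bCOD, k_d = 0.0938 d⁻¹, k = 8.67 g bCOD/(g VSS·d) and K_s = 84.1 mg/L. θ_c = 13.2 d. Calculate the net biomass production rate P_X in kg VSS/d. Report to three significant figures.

Effluent substrate depends only on kinetics and SRT: S = K_s(1 + k_d θ_c) / [θ_c(Yk − k_d) − 1] = 84.1 × (1 + 0.0938 × 13.2) / [13.2 × (0.346 × 8.67 − 0.0938) − 1] = 188.2 / 37.36 = 5.038 mg/L.
Y_obs = Y / (1 + k_d θ_c) = 0.346 / (1 + 0.0938 × 13.2) = 0.346 / 2.238 = 0.1546.
ΔS = 1690 − 5.04 = 1685 mg/L, so the substrate removal rate is 2230 × 1685/1000 = 3757 kg bCOD/d.
P_X = Y_obs · Q(S₀ − S) = 0.1546 × 3757 = 580.9 kg VSS/d.

P_X ≈ 581 kg VSS/d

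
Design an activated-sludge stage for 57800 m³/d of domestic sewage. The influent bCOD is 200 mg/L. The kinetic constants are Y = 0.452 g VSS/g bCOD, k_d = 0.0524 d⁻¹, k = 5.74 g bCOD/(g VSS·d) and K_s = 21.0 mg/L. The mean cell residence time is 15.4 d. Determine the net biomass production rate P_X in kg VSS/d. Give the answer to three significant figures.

For a completely mixed reactor with recycle the Lawrence–McCarty relation gives S = K_s·(1 + k_d·θ_c) / [θ_c·(Y·k − k_d) − 1] = 21.0 × (1 + 0.0524 × 15.4) / [15.4 × (0.452 × 5.74 − 0.0524) − 1] = 37.95 / 38.15 = 0.9947 mg/L.
Observed yield with endogenous decay: Y_obs = Y / (1 + k_d·θ_c) = 0.452 / (1 + 0.0524 × 15.4) = 0.452 / 1.807 = 0.2501 g VSS/g bCOD.
Q·(S₀ − S) = 57800 × (200 − 0.995) × 10⁻³ = 11502 kg/d removed.
So the net sludge growth is P_X = 0.2501 × 11502 = 2877 kg VSS/d.

P_X ≈ 2880 kg VSS/d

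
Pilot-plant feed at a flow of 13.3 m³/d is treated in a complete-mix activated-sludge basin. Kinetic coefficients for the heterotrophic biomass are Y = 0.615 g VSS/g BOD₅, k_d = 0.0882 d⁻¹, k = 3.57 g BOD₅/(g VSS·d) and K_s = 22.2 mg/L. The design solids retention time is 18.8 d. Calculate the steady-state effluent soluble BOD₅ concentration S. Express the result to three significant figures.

From the Monod/SRT balance for a CMAS, S = K_s·(1+k_d θ_c)/[θ_c·(Y k − k_d) − 1] = 22.2 × (1 + 0.0882 × 18.8) / [18.8 × (0.615 × 3.57 − 0.0882) − 1] = 59.01 / 38.62 = 1.528 mg/L.

S ≈ 1.53 mg/L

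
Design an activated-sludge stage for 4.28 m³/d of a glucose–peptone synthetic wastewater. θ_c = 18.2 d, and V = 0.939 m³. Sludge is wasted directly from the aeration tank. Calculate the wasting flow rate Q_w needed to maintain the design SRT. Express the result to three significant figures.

Q_w ≈ 0.0516 m³/d

With mixed-liquor wasting, θ_c = V/Q_w, so Q_w = V/θ_c = 0.9390/18.2 = 0.05159 m³/d.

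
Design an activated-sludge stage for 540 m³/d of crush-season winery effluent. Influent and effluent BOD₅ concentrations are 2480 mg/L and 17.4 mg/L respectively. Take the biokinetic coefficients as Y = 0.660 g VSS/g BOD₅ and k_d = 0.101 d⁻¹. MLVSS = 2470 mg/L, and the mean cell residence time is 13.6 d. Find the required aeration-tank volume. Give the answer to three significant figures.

V ≈ 2040 m³

Steady-state biomass mass balance: V·X·(1 + k_d·θ_c) = Y·Q·(S₀ − S)·θ_c, so V = 0.660 × 540 × (2480 − 17.4) × 13.6 / [2470 × (1 + 0.101 × 13.6)] = 1.19×10^7 / 5863 = 2036 m³.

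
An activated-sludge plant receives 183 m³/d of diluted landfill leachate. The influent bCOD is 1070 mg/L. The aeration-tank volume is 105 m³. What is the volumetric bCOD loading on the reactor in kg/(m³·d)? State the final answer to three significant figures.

L_v ≈ 1.86 kg bCOD/(m³·d)

Applied bCOD load per unit volume = Q·S₀/V = (183 × 1070/1000)/105.0 = 1.865 kg bCOD·m⁻³·d⁻¹.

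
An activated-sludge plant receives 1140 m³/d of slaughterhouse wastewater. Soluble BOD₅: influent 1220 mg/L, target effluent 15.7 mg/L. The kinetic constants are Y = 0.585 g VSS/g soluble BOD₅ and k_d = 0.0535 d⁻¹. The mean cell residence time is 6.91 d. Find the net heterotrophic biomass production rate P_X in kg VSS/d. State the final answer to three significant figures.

P_X ≈ 586 kg VSS/d

The observed yield is Y_obs = Y/(1 + k_d·θ_c) = 0.585 / (1 + 0.0535 × 6.91) = 0.585 / 1.370 = 0.4271 g VSS per g soluble BOD₅ removed.
Mass of soluble BOD₅ removed per day: Q(S₀ − S) = 1140 × 1204 g/m³ = 1373 kg/d.
Net biomass production P_X = Y_obs × Q·(S₀ − S) = 0.4271 × 1373 = 586.4 kg VSS/d.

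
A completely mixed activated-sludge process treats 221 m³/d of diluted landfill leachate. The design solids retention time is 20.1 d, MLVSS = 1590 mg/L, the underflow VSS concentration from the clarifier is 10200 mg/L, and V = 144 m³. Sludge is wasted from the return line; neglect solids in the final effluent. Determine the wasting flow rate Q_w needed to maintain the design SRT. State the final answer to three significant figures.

Q_w ≈ 1.12 m³/d

Q_w = (V·X)/(θ_c X_r) = 144.0 × 1590 / (20.1 × 10200) = 1.117 m³/d.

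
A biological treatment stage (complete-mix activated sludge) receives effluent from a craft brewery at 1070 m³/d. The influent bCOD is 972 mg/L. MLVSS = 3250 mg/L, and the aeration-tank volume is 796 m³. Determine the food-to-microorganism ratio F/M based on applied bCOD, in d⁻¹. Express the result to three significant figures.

F/M = applied load / biomass = Q·S₀/(V·X) = 1070 × 972 / (796.0 × 3250) = 0.4020 d⁻¹.

F/M ≈ 0.402 d⁻¹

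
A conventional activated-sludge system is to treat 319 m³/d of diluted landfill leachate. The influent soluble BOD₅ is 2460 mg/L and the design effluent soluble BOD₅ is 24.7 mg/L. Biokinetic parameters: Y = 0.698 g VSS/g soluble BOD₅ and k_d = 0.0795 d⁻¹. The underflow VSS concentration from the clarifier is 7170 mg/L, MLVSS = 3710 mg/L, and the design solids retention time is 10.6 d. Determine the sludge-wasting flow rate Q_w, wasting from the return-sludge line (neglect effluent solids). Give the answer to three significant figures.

Q_w ≈ 41.0 m³/d

From the SRT design equation V = Y Q (S₀−S) θ_c / [X (1 + k_d θ_c)] = 0.698 × 319 × (2460 − 24.7) × 10.6 / [3710 × (1 + 0.0795 × 10.6)] = 5.75×10^6 / 6836 = 840.8 m³.
Wasting from the return line (neglecting effluent solids): Q_w = V·X / (θ_c·X_r) = 840.8 × 3710 / (10.6 × 7170) = 41.04 m³/d.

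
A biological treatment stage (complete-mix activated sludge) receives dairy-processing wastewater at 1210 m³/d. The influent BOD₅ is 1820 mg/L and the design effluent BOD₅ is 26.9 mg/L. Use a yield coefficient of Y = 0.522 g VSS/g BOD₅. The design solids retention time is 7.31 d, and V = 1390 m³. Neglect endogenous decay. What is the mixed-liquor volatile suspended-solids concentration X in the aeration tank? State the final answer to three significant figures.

From V·X = Y·Q·(S₀ − S)·θ_c (decay neglected): X = 0.522 × 1210 × (1820 − 26.9) × 7.31 / 1390 = 5956 mg/L.

X ≈ 5960 mg/L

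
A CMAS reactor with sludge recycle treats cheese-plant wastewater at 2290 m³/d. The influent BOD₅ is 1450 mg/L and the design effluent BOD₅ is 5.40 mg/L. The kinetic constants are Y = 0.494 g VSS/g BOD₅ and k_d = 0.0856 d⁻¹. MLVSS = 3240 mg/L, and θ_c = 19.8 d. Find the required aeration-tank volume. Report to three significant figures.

V ≈ 3710 m³

Rearranging the biomass balance for a CMAS with decay, V = Y·Q·ΔS·θ_c / [X·(1+k_d θ_c)] = 0.494 × 2290 × (1450 − 5.40) × 19.8 / [3240 × (1 + 0.0856 × 19.8)] = 3.24×10^7 / 8731 = 3706 m³.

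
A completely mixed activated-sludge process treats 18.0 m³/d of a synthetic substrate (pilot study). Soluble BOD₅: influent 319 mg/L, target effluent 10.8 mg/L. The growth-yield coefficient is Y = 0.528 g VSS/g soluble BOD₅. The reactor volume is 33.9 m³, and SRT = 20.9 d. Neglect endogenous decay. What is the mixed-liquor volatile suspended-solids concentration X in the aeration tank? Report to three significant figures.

Without decay, X = Y Q (S₀−S) θ_c / V = 0.528 × 18.0 × (319 − 10.8) × 20.9 / 33.9 = 1806 mg/L.

X ≈ 1810 mg/L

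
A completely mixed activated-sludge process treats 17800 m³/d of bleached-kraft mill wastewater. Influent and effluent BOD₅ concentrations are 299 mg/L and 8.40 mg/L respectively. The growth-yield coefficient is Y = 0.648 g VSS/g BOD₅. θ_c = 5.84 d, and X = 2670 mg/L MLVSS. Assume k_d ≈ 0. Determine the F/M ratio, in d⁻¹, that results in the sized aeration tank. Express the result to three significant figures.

F/M ≈ 0.272 d⁻¹

With k_d = 0 the design equation reduces to V = Y Q (S₀−S) θ_c / X = 0.648 × 17800 × (299 − 8.40) × 5.84 / 2670 = 7331 m³.
F/M = Q·S₀ / (V·X) = 17800 × 299 / (7331 × 2670) = 0.2719 g BOD₅·(g VSS·d)⁻¹.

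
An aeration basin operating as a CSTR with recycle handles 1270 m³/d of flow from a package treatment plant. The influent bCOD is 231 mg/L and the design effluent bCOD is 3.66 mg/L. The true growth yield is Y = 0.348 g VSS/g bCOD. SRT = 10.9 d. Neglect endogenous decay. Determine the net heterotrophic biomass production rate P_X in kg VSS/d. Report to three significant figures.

P_X ≈ 100 kg VSS/d

Since k_d ≈ 0, Y_obs = Y = 0.348 g VSS/g bCOD.
Mass of bCOD removed per day: Q(S₀ − S) = 1270 × 227.3 g/m³ = 288.7 kg/d.
Net biomass production P_X = Y_obs × Q·(S₀ − S) = 0.3480 × 288.7 = 100.5 kg VSS/d.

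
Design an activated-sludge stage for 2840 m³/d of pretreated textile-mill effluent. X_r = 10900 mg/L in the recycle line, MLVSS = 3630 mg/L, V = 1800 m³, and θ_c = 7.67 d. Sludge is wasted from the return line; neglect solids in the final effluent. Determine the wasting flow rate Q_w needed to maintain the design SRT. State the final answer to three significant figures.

Q_w ≈ 78.2 m³/d

Q_w = (V·X)/(θ_c X_r) = 1800 × 3630 / (7.67 × 10900) = 78.16 m³/d.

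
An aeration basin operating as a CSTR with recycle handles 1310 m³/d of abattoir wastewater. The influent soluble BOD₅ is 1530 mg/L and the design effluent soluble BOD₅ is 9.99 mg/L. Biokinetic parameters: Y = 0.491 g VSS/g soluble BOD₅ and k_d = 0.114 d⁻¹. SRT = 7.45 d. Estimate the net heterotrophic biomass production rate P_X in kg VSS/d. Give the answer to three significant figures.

P_X ≈ 529 kg VSS/d

Y_obs = Y / (1 + k_d θ_c) = 0.491 / (1 + 0.114 × 7.45) = 0.491 / 1.849 = 0.2655.
ΔS = 1530 − 9.99 = 1520 mg/L, so the substrate removal rate is 1310 × 1520/1000 = 1991 kg soluble BOD₅/d.
So the net sludge growth is P_X = 0.2655 × 1991 = 528.7 kg VSS/d.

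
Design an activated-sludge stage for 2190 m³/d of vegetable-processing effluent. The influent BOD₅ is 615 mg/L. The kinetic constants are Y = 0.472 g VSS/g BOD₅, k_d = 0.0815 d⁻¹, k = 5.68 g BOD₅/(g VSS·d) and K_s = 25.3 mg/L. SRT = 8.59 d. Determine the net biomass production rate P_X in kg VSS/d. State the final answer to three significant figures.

P_X ≈ 373 kg VSS/d

For a completely mixed reactor with recycle the Lawrence–McCarty relation gives S = K_s·(1 + k_d·θ_c) / [θ_c·(Y·k − k_d) − 1] = 25.3 × (1 + 0.0815 × 8.59) / [8.59 × (0.472 × 5.68 − 0.0815) − 1] = 43.01 / 21.33 = 2.017 mg/L.
The observed yield is Y_obs = Y/(1 + k_d·θ_c) = 0.472 / (1 + 0.0815 × 8.59) = 0.472 / 1.700 = 0.2776 g VSS per g BOD₅ removed.
ΔS = 615 − 2.02 = 613.0 mg/L, so the substrate removal rate is 2190 × 613.0/1000 = 1342 kg BOD₅/d.
P_X = Y_obs · Q(S₀ − S) = 0.2776 × 1342 = 372.7 kg VSS/d.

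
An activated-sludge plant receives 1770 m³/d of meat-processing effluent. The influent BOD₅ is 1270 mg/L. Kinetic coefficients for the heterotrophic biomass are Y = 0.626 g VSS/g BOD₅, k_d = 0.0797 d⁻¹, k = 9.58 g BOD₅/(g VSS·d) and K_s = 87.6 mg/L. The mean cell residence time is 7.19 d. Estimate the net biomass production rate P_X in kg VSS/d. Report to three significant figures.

P_X ≈ 892 kg VSS/d

Effluent substrate depends only on kinetics and SRT: S = K_s(1 + k_d θ_c) / [θ_c(Yk − k_d) − 1] = 87.6 × (1 + 0.0797 × 7.19) / [7.19 × (0.626 × 9.58 − 0.0797) − 1] = 137.8 / 41.55 = 3.317 mg/L.
The observed yield is Y_obs = Y/(1 + k_d·θ_c) = 0.626 / (1 + 0.0797 × 7.19) = 0.626 / 1.573 = 0.3980 g VSS per g BOD₅ removed.
Mass of BOD₅ removed per day: Q(S₀ − S) = 1770 × 1267 g/m³ = 2242 kg/d.
P_X = Y_obs · Q(S₀ − S) = 0.3980 × 2242 = 892.2 kg VSS/d.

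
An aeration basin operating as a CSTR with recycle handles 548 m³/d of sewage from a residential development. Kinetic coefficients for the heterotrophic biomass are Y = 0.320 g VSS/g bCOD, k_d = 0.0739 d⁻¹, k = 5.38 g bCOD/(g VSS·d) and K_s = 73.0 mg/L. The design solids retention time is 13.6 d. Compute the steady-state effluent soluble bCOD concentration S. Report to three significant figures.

S ≈ 6.84 mg/L

For a completely mixed reactor with recycle the Lawrence–McCarty relation gives S = K_s·(1 + k_d·θ_c) / [θ_c·(Y·k − k_d) − 1] = 73.0 × (1 + 0.0739 × 13.6) / [13.6 × (0.320 × 5.38 − 0.0739) − 1] = 146.4 / 21.41 = 6.837 mg/L.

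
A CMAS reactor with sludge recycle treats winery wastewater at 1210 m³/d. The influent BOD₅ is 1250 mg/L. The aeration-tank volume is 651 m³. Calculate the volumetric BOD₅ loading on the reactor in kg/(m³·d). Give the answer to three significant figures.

L_v ≈ 2.32 kg BOD₅/(m³·d)

Applied BOD₅ load per unit volume = Q·S₀/V = (1210 × 1250/1000)/651.0 = 2.323 kg BOD₅·m⁻³·d⁻¹.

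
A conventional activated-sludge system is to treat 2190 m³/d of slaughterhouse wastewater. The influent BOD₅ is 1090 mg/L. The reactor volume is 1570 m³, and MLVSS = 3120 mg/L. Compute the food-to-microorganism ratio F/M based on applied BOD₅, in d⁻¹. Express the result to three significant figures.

F/M = Q·S₀ / (V·X) = 2190 × 1090 / (1570 × 3120) = 0.4873 g BOD₅·(g VSS·d)⁻¹.

F/M ≈ 0.487 d⁻¹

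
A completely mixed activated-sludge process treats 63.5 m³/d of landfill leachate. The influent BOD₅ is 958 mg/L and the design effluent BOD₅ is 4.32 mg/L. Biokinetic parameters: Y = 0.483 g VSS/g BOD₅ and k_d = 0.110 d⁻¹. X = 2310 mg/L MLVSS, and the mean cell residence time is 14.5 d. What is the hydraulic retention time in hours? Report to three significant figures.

τ ≈ 26.7 h

From the SRT design equation V = Y Q (S₀−S) θ_c / [X (1 + k_d θ_c)] = 0.483 × 63.5 × (958 − 4.32) × 14.5 / [2310 × (1 + 0.110 × 14.5)] = 4.24×10^5 / 5994 = 70.75 m³.
τ = V/Q = 70.75/63.5 = 1.114 d, or 26.74 h.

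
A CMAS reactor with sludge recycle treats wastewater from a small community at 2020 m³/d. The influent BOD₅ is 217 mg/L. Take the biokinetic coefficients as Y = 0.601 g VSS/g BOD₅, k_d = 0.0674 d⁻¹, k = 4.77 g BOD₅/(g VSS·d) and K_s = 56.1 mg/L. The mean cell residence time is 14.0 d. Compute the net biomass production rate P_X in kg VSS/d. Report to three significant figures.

Effluent substrate depends only on kinetics and SRT: S = K_s(1 + k_d θ_c) / [θ_c(Yk − k_d) − 1] = 56.1 × (1 + 0.0674 × 14.0) / [14.0 × (0.601 × 4.77 − 0.0674) − 1] = 109.0 / 38.19 = 2.855 mg/L.
Observed yield with endogenous decay: Y_obs = Y / (1 + k_d·θ_c) = 0.601 / (1 + 0.0674 × 14.0) = 0.601 / 1.944 = 0.3092 g VSS/g BOD₅.
ΔS = 217 − 2.86 = 214.1 mg/L, so the substrate removal rate is 2020 × 214.1/1000 = 432.6 kg BOD₅/d.
Net biomass production P_X = Y_obs × Q·(S₀ − S) = 0.3092 × 432.6 = 133.8 kg VSS/d.

P_X ≈ 134 kg VSS/d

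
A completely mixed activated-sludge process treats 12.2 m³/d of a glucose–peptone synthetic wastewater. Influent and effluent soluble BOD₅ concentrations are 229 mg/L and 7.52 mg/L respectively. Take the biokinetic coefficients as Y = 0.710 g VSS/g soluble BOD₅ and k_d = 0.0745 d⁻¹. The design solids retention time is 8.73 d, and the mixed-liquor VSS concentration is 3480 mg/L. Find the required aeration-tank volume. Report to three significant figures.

V ≈ 2.92 m³

From the SRT design equation V = Y Q (S₀−S) θ_c / [X (1 + k_d θ_c)] = 0.710 × 12.2 × (229 − 7.52) × 8.73 / [3480 × (1 + 0.0745 × 8.73)] = 1.67×10^4 / 5743 = 2.916 m³.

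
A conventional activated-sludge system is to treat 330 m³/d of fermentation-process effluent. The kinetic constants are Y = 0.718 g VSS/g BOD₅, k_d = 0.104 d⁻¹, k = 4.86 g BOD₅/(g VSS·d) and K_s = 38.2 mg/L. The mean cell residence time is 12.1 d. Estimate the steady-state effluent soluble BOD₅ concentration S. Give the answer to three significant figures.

S ≈ 2.16 mg/L

From the Monod/SRT balance for a CMAS, S = K_s·(1+k_d θ_c)/[θ_c·(Y k − k_d) − 1] = 38.2 × (1 + 0.104 × 12.1) / [12.1 × (0.718 × 4.86 − 0.104) − 1] = 86.27 / 39.96 = 2.159 mg/L.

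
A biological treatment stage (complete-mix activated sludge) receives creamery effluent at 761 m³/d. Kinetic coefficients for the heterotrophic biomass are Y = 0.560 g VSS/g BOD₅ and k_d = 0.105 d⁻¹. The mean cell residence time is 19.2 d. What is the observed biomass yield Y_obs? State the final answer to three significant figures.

Y_obs ≈ 0.186 g VSS/g BOD₅

Correct the yield for decay: Y_obs = Y/(1 + k_d θ_c) = 0.560 / (1 + 0.105 × 19.2) = 0.560 / 3.016 = 0.1857.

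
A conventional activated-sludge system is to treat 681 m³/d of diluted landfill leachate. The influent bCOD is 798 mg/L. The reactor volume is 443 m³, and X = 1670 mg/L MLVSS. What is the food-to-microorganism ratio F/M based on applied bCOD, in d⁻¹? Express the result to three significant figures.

F/M = applied load / biomass = Q·S₀/(V·X) = 681 × 798 / (443.0 × 1670) = 0.7346 d⁻¹.

F/M ≈ 0.735 d⁻¹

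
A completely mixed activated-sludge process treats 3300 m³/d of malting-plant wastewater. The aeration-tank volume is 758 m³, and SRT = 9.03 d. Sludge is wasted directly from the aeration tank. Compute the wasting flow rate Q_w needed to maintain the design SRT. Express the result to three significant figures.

Q_w ≈ 83.9 m³/d

For wasting at MLVSS concentration, Q_w = V/θ_c = 758.0/9.03 = 83.94 m³/d.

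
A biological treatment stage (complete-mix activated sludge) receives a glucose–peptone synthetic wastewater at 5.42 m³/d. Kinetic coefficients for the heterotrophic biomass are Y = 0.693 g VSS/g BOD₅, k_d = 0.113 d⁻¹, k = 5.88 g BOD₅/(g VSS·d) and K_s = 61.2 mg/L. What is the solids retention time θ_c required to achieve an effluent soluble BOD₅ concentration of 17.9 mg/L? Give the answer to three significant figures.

θ_c ≈ 1.24 d

Specific growth rate at S = 17.9 mg/L: μ = YkS/(K_s+S) = 0.693·5.88·17.9/(61.2+17.9) = 0.9221 d⁻¹.
θ_c = 1/(μ − k_d) = 1/(0.9221 − 0.113) = 1/0.8091 = 1.236 d.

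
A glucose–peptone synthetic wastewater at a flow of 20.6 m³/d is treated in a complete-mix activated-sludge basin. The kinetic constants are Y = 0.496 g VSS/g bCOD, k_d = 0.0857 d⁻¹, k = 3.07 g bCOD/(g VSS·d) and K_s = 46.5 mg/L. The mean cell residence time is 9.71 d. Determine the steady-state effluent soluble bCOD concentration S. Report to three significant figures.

S ≈ 6.58 mg/L

Effluent substrate depends only on kinetics and SRT: S = K_s(1 + k_d θ_c) / [θ_c(Yk − k_d) − 1] = 46.5 × (1 + 0.0857 × 9.71) / [9.71 × (0.496 × 3.07 − 0.0857) − 1] = 85.19 / 12.95 = 6.577 mg/L.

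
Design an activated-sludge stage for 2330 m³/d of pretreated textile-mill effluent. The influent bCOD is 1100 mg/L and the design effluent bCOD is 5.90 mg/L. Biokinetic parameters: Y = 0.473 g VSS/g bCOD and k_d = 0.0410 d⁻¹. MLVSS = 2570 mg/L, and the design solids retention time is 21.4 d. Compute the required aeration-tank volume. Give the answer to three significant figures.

Rearranging the biomass balance for a CMAS with decay, V = Y·Q·ΔS·θ_c / [X·(1+k_d θ_c)] = 0.473 × 2330 × (1100 − 5.90) × 21.4 / [2570 × (1 + 0.0410 × 21.4)] = 2.58×10^7 / 4825 = 5348 m³.

V ≈ 5350 m³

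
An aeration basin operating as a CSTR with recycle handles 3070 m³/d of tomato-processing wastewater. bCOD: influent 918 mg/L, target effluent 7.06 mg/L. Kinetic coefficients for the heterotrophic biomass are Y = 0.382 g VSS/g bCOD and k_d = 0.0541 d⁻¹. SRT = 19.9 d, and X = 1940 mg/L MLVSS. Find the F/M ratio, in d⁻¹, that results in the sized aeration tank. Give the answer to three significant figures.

Rearranging the biomass balance for a CMAS with decay, V = Y·Q·ΔS·θ_c / [X·(1+k_d θ_c)] = 0.382 × 3070 × (918 − 7.06) × 19.9 / [1940 × (1 + 0.0541 × 19.9)] = 2.13×10^7 / 4029 = 5277 m³.
Food-to-microorganism ratio F/M = Q S₀ / (V X) = 3070 × 918 / (5277 × 1940) = 0.2753 d⁻¹.

F/M ≈ 0.275 d⁻¹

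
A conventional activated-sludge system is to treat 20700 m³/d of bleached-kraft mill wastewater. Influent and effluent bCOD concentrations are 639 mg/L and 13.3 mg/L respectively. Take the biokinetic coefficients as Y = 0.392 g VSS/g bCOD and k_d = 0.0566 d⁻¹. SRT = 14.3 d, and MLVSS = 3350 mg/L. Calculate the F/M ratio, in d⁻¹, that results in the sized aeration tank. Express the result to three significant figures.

F/M ≈ 0.330 d⁻¹

Rearranging the biomass balance for a CMAS with decay, V = Y·Q·ΔS·θ_c / [X·(1+k_d θ_c)] = 0.392 × 20700 × (639 − 13.3) × 14.3 / [3350 × (1 + 0.0566 × 14.3)] = 7.26×10^7 / 6061 = 11978 m³.
Food-to-microorganism ratio F/M = Q S₀ / (V X) = 20700 × 639 / (11978 × 3350) = 0.3296 d⁻¹.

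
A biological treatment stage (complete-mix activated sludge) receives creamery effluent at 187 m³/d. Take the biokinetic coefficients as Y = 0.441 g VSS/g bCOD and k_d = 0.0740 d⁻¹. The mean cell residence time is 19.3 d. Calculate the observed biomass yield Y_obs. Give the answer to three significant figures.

Y_obs ≈ 0.182 g VSS/g bCOD

Correct the yield for decay: Y_obs = Y/(1 + k_d θ_c) = 0.441 / (1 + 0.0740 × 19.3) = 0.441 / 2.428 = 0.1816.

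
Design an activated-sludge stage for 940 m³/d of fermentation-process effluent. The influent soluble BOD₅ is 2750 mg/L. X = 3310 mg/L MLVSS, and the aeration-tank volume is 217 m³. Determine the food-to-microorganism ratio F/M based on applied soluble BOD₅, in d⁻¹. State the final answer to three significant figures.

Food-to-microorganism ratio F/M = Q S₀ / (V X) = 940 × 2750 / (217.0 × 3310) = 3.599 d⁻¹.

F/M ≈ 3.60 d⁻¹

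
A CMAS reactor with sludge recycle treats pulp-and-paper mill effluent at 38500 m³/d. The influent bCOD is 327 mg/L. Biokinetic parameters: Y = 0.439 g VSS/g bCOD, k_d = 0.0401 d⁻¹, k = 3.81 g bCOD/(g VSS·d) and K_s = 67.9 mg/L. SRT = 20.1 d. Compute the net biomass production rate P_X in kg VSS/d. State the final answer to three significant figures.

For a completely mixed reactor with recycle the Lawrence–McCarty relation gives S = K_s·(1 + k_d·θ_c) / [θ_c·(Y·k − k_d) − 1] = 67.9 × (1 + 0.0401 × 20.1) / [20.1 × (0.439 × 3.81 − 0.0401) − 1] = 122.6 / 31.81 = 3.855 mg/L.
Y_obs = Y / (1 + k_d θ_c) = 0.439 / (1 + 0.0401 × 20.1) = 0.439 / 1.806 = 0.2431.
Q·(S₀ − S) = 38500 × (327 − 3.85) × 10⁻³ = 12441 kg/d removed.
So the net sludge growth is P_X = 0.2431 × 12441 = 3024 kg VSS/d.

P_X ≈ 3020 kg VSS/d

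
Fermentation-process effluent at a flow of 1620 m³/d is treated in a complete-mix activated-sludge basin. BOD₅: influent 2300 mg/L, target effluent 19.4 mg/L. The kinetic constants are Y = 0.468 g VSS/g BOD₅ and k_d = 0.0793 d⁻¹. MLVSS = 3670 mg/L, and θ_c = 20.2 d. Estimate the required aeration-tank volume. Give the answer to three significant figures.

V ≈ 3660 m³

From the SRT design equation V = Y Q (S₀−S) θ_c / [X (1 + k_d θ_c)] = 0.468 × 1620 × (2300 − 19.4) × 20.2 / [3670 × (1 + 0.0793 × 20.2)] = 3.49×10^7 / 9549 = 3658 m³.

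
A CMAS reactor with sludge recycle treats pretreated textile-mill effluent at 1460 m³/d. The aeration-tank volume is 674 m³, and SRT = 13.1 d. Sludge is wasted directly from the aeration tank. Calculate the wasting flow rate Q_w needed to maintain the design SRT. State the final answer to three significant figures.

Q_w ≈ 51.5 m³/d

Wasting from the aeration tank: Q_w = V / θ_c = 674.0 / 13.1 = 51.45 m³/d.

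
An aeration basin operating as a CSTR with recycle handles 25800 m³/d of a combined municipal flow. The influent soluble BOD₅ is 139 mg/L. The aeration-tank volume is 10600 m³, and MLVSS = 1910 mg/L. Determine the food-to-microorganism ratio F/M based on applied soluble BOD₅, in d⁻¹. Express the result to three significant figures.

F/M = applied load / biomass = Q·S₀/(V·X) = 25800 × 139 / (10600 × 1910) = 0.1771 d⁻¹.

F/M ≈ 0.177 d⁻¹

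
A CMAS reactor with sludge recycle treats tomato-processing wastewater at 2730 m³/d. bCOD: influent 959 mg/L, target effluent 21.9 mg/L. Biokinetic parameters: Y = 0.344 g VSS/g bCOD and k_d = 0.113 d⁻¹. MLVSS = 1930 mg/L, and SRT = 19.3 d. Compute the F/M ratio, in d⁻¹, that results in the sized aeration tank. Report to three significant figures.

From the SRT design equation V = Y Q (S₀−S) θ_c / [X (1 + k_d θ_c)] = 0.344 × 2730 × (959 − 21.9) × 19.3 / [1930 × (1 + 0.113 × 19.3)] = 1.7×10^7 / 6139 = 2767 m³.
F/M = applied load / biomass = Q·S₀/(V·X) = 2730 × 959 / (2767 × 1930) = 0.4903 d⁻¹.

F/M ≈ 0.490 d⁻¹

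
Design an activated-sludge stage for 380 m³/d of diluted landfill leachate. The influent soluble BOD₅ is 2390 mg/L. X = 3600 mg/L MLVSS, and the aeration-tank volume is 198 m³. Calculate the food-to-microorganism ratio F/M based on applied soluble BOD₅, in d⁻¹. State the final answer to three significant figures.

Food-to-microorganism ratio F/M = Q S₀ / (V X) = 380 × 2390 / (198.0 × 3600) = 1.274 d⁻¹.

F/M ≈ 1.27 d⁻¹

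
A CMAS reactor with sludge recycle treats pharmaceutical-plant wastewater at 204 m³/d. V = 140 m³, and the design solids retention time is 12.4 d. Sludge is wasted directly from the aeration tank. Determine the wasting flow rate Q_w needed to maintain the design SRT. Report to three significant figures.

Q_w ≈ 11.3 m³/d

With mixed-liquor wasting, θ_c = V/Q_w, so Q_w = V/θ_c = 140.0/12.4 = 11.29 m³/d.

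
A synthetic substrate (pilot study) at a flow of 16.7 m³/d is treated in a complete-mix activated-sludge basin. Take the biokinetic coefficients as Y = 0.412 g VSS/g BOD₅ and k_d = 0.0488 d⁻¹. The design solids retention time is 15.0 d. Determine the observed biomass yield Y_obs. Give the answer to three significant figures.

Y_obs ≈ 0.238 g VSS/g BOD₅

Y_obs = Y / (1 + k_d θ_c) = 0.412 / (1 + 0.0488 × 15.0) = 0.412 / 1.732 = 0.2379.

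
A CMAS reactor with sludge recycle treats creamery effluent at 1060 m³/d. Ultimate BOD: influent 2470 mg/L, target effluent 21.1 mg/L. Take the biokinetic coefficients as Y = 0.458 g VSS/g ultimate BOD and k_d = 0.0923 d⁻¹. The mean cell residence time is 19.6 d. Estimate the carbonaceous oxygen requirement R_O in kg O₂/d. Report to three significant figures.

Observed yield with endogenous decay: Y_obs = Y / (1 + k_d·θ_c) = 0.458 / (1 + 0.0923 × 19.6) = 0.458 / 2.809 = 0.1630 g VSS/g ultimate BOD.
Mass of ultimate BOD removed per day: Q(S₀ − S) = 1060 × 2449 g/m³ = 2596 kg/d.
Biomass synthesised: P_X = Y_obs × 2596 = 423.2 kg VSS/d.
R_O = Q·ΔS − 1.42 P_X = 2596 − 601.0 = 1995 kg O₂/d.

R_O ≈ 1990 kg O₂/d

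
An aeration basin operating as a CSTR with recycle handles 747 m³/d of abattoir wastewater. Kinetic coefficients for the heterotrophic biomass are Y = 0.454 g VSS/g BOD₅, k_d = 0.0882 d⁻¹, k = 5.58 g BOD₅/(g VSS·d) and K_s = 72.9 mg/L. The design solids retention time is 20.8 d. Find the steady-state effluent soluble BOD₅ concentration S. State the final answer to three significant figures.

From the Monod/SRT balance for a CMAS, S = K_s·(1+k_d θ_c)/[θ_c·(Y k − k_d) − 1] = 72.9 × (1 + 0.0882 × 20.8) / [20.8 × (0.454 × 5.58 − 0.0882) − 1] = 206.6 / 49.86 = 4.145 mg/L.

S ≈ 4.14 mg/L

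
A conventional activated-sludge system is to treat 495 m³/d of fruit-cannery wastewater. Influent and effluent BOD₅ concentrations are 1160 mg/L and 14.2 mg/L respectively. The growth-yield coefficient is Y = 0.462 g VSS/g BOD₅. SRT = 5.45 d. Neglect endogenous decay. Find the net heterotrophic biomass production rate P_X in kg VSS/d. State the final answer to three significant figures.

P_X ≈ 262 kg VSS/d

With endogenous decay neglected, the observed yield equals the true yield: Y_obs = Y = 0.462 g VSS/g BOD₅.
ΔS = 1160 − 14.2 = 1146 mg/L, so the substrate removal rate is 495 × 1146/1000 = 567.2 kg BOD₅/d.
Biomass produced: P_X = Y_obs·Q·ΔS = 0.4620 × 567.2 ≈ 262.0 kg VSS/d.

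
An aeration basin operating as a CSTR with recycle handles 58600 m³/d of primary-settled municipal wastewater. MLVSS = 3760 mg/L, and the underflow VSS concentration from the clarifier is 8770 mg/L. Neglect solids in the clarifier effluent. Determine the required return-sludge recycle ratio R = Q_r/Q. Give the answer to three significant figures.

R ≈ 0.750

Solids balance on the clarifier gives (1+R)X = R·X_r, so R = X/(X_r − X) = 3760 / (8770 − 3760) = 0.7505.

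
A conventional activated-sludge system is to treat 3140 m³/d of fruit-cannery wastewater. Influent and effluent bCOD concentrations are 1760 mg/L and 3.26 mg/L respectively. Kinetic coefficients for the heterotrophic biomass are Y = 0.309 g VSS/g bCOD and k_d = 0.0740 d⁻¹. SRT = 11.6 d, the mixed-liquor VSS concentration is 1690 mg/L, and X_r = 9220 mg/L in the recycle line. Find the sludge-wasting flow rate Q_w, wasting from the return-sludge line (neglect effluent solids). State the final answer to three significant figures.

Q_w ≈ 99.5 m³/d

From the SRT design equation V = Y Q (S₀−S) θ_c / [X (1 + k_d θ_c)] = 0.309 × 3140 × (1760 − 3.26) × 11.6 / [1690 × (1 + 0.0740 × 11.6)] = 1.98×10^7 / 3141 = 6295 m³.
θ_c = V·X/(Q_w·X_r) when wasting from the recycle, so Q_w = V·X/(θ_c·X_r) = 6295 × 1690 / (11.6 × 9220) = 99.48 m³/d.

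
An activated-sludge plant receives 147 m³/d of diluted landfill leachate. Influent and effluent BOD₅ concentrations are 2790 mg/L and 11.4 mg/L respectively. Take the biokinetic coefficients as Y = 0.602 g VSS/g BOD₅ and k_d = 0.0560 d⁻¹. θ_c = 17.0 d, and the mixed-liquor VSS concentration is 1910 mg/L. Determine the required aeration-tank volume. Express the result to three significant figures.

From the SRT design equation V = Y Q (S₀−S) θ_c / [X (1 + k_d θ_c)] = 0.602 × 147 × (2790 − 11.4) × 17.0 / [1910 × (1 + 0.0560 × 17.0)] = 4.18×10^6 / 3728 = 1121 m³.

V ≈ 1120 m³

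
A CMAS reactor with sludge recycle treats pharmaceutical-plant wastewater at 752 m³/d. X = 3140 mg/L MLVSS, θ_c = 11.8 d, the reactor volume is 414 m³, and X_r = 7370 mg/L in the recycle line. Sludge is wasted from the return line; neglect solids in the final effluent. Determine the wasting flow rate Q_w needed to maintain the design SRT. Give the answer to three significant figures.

Q_w ≈ 14.9 m³/d

Wasting from the return line (neglecting effluent solids): Q_w = V·X / (θ_c·X_r) = 414.0 × 3140 / (11.8 × 7370) = 14.95 m³/d.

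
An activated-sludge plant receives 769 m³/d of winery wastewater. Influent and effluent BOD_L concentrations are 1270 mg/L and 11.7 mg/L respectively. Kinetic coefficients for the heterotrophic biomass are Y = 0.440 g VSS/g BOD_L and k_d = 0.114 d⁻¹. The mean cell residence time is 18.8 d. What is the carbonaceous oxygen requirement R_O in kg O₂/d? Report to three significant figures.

R_O ≈ 775 kg O₂/d

The observed yield is Y_obs = Y/(1 + k_d·θ_c) = 0.440 / (1 + 0.114 × 18.8) = 0.440 / 3.143 = 0.1400 g VSS per g BOD_L removed.
ΔS = 1270 − 11.7 = 1258 mg/L, so the substrate removal rate is 769 × 1258/1000 = 967.6 kg BOD_L/d.
Net sludge production P_X = 0.1400 × 967.6 = 135.5 kg VSS/d.
R_O = Q·ΔS − 1.42 P_X = 967.6 − 192.3 = 775.3 kg O₂/d.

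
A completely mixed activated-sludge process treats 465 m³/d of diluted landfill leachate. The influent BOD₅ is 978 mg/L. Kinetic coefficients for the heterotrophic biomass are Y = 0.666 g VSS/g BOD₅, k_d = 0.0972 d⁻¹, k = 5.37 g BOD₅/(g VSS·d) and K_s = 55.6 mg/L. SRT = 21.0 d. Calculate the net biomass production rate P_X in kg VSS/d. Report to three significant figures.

For a completely mixed reactor with recycle the Lawrence–McCarty relation gives S = K_s·(1 + k_d·θ_c) / [θ_c·(Y·k − k_d) − 1] = 55.6 × (1 + 0.0972 × 21.0) / [21.0 × (0.666 × 5.37 − 0.0972) − 1] = 169.1 / 72.06 = 2.346 mg/L.
Correct the yield for decay: Y_obs = Y/(1 + k_d θ_c) = 0.666 / (1 + 0.0972 × 21.0) = 0.666 / 3.041 = 0.2190.
Substrate removed = Q·(S₀ − S) = 465 m³/d × (978 − 2.35) g/m³ = 4.54×10^5 g/d = 453.7 kg/d.
Net biomass production P_X = Y_obs × Q·(S₀ − S) = 0.2190 × 453.7 = 99.35 kg VSS/d.

P_X ≈ 99.4 kg VSS/d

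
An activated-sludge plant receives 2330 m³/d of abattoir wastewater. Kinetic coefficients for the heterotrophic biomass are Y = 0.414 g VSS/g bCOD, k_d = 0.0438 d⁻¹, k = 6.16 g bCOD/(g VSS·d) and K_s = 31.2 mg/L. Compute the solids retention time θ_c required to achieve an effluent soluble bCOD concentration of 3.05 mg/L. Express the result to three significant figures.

θ_c ≈ 5.46 d

Specific growth rate at S = 3.05 mg/L: μ = YkS/(K_s+S) = 0.414·6.16·3.05/(31.2+3.05) = 0.2271 d⁻¹.
1/θ_c = 0.2271 − 0.0438 = 0.1833 d⁻¹, so θ_c = 5.455 d.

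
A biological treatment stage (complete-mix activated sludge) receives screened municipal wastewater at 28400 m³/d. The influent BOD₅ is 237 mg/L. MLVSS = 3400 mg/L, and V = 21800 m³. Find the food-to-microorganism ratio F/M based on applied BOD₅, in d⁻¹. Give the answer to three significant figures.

F/M ≈ 0.0908 d⁻¹

Food-to-microorganism ratio F/M = Q S₀ / (V X) = 28400 × 237 / (21800 × 3400) = 0.09081 d⁻¹.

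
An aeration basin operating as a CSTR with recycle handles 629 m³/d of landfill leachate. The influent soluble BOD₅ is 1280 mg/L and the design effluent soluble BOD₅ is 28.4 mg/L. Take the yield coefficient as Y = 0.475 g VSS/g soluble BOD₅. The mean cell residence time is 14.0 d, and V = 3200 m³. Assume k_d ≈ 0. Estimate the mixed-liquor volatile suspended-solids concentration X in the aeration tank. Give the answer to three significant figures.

From V·X = Y·Q·(S₀ − S)·θ_c (decay neglected): X = 0.475 × 629 × (1280 − 28.4) × 14.0 / 3200 = 1636 mg/L.

X ≈ 1640 mg/L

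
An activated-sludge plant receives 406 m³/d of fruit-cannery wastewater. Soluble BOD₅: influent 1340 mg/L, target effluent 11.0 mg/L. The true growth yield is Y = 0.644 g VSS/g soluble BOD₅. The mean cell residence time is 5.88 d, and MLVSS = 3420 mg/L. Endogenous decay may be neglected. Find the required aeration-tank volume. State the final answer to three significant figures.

V ≈ 597 m³

V·X = Y·Q·ΔS·θ_c gives V = 0.644 × 406 × (1340 − 11.0) × 5.88 / 3420 = 597.4 m³.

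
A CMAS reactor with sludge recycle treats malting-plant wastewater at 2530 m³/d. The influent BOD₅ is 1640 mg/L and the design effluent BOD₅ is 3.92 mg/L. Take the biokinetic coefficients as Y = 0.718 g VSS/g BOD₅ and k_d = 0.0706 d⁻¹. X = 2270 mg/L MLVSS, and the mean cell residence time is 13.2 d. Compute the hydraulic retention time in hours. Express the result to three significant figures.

From the SRT design equation V = Y Q (S₀−S) θ_c / [X (1 + k_d θ_c)] = 0.718 × 2530 × (1640 − 3.92) × 13.2 / [2270 × (1 + 0.0706 × 13.2)] = 3.92×10^7 / 4385 = 8946 m³.
Hydraulic retention time τ = V/Q = 8946 / 2530 = 3.536 d = 84.86 h.

τ ≈ 84.9 h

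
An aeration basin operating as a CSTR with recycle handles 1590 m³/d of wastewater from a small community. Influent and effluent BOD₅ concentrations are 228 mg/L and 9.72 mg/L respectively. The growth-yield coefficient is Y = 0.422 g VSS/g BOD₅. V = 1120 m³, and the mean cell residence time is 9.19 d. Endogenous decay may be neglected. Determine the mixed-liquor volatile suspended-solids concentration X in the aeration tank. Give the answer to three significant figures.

From V·X = Y·Q·(S₀ − S)·θ_c (decay neglected): X = 0.422 × 1590 × (228 − 9.72) × 9.19 / 1120 = 1202 mg/L.

X ≈ 1200 mg/L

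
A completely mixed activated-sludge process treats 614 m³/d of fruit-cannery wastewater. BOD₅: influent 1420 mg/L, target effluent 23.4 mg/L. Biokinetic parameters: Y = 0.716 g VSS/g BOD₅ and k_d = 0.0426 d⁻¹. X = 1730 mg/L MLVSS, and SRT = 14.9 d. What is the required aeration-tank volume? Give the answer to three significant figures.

V ≈ 3230 m³

Steady-state biomass mass balance: V·X·(1 + k_d·θ_c) = Y·Q·(S₀ − S)·θ_c, so V = 0.716 × 614 × (1420 − 23.4) × 14.9 / [1730 × (1 + 0.0426 × 14.9)] = 9.15×10^6 / 2828 = 3235 m³.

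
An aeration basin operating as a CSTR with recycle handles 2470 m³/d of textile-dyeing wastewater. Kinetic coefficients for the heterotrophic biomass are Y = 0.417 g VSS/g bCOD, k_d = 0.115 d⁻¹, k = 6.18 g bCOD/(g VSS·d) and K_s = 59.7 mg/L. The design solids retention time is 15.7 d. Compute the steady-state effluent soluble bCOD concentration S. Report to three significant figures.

Effluent substrate depends only on kinetics and SRT: S = K_s(1 + k_d θ_c) / [θ_c(Yk − k_d) − 1] = 59.7 × (1 + 0.115 × 15.7) / [15.7 × (0.417 × 6.18 − 0.115) − 1] = 167.5 / 37.65 = 4.448 mg/L.

S ≈ 4.45 mg/L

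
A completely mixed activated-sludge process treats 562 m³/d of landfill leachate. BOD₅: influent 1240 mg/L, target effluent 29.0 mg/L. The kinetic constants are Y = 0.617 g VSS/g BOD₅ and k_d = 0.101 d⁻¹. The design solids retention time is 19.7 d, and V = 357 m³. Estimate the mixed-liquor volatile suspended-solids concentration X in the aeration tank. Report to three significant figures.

X ≈ 7750 mg/L

X = Y·Q·ΔS·θ_c / [V·(1 + k_d θ_c)] = 0.617 × 562 × (1240 − 29.0) × 19.7 / [357 × (1 + 0.101 × 19.7)] = 7751 mg/L.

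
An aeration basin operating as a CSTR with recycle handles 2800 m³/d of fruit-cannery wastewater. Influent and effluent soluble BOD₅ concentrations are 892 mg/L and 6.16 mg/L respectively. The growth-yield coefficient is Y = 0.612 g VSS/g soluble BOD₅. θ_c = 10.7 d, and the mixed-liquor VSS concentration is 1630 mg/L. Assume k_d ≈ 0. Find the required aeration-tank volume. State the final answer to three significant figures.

Biomass mass balance (decay neglected): V·X = Y·Q·(S₀ − S)·θ_c, so V = 0.612 × 2800 × (892 − 6.16) × 10.7 / 1630 = 9965 m³.

V ≈ 9960 m³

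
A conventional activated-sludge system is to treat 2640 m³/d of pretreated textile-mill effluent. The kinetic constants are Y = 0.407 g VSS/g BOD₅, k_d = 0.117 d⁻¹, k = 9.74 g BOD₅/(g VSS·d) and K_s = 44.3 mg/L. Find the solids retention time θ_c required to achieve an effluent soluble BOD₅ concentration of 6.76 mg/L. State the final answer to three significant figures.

θ_c ≈ 2.45 d

At the target effluent, Y k S/(K_s+S) = 0.407×9.74×6.76/51.06 = 0.5248 d⁻¹.
θ_c = 1/(μ − k_d) = 1/(0.5248 − 0.117) = 1/0.4078 = 2.452 d.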